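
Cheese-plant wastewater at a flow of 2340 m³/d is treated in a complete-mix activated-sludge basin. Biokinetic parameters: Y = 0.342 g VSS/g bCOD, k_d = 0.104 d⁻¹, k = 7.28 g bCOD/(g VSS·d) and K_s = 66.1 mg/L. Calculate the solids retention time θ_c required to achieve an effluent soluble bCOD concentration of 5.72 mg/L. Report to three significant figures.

Specific growth rate at S = 5.72 mg/L: μ = YkS/(K_s+S) = 0.342·7.28·5.72/(66.1+5.72) = 0.1983 d⁻¹.
1/θ_c = 0.1983 − 0.104 = 0.09429 d⁻¹, so θ_c = 10.61 d.

θ_c ≈ 10.6 d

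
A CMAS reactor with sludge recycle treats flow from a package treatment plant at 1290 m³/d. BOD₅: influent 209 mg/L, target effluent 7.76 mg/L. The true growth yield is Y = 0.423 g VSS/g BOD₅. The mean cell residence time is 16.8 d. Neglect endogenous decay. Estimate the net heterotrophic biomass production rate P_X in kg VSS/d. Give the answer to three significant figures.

P_X ≈ 110 kg VSS/d

No decay correction is needed, so Y_obs = Y = 0.423.
Substrate removed = Q·(S₀ − S) = 1290 m³/d × (209 − 7.76) g/m³ = 2.6×10^5 g/d = 259.6 kg/d.
Biomass produced: P_X = Y_obs·Q·ΔS = 0.4230 × 259.6 ≈ 109.8 kg VSS/d.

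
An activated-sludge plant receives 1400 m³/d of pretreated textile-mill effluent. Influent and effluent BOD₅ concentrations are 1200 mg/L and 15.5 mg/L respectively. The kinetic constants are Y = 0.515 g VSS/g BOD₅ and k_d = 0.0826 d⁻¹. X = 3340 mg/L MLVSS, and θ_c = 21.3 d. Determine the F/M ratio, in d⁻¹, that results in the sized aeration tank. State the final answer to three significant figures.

F/M ≈ 0.255 d⁻¹

Steady-state biomass mass balance: V·X·(1 + k_d·θ_c) = Y·Q·(S₀ − S)·θ_c, so V = 0.515 × 1400 × (1200 − 15.5) × 21.3 / [3340 × (1 + 0.0826 × 21.3)] = 1.82×10^7 / 9216 = 1974 m³.
F/M = applied load / biomass = Q·S₀/(V·X) = 1400 × 1200 / (1974 × 3340) = 0.2548 d⁻¹.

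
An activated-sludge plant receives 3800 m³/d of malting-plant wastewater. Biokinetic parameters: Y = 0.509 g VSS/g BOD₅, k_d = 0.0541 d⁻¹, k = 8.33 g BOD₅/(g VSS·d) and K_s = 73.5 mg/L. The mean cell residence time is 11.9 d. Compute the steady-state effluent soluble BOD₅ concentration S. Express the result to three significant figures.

For a completely mixed reactor with recycle the Lawrence–McCarty relation gives S = K_s·(1 + k_d·θ_c) / [θ_c·(Y·k − k_d) − 1] = 73.5 × (1 + 0.0541 × 11.9) / [11.9 × (0.509 × 8.33 − 0.0541) − 1] = 120.8 / 48.81 = 2.475 mg/L.

S ≈ 2.48 mg/L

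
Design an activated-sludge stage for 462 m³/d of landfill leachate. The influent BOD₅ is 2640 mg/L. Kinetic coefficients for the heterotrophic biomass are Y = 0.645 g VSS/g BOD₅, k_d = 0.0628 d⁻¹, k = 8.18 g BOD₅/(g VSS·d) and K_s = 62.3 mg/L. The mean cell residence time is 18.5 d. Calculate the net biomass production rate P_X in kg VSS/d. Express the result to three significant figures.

From the Monod/SRT balance for a CMAS, S = K_s·(1+k_d θ_c)/[θ_c·(Y k − k_d) − 1] = 62.3 × (1 + 0.0628 × 18.5) / [18.5 × (0.645 × 8.18 − 0.0628) − 1] = 134.7 / 95.45 = 1.411 mg/L.
Y_obs = Y / (1 + k_d θ_c) = 0.645 / (1 + 0.0628 × 18.5) = 0.645 / 2.162 = 0.2984.
ΔS = 2640 − 1.41 = 2639 mg/L, so the substrate removal rate is 462 × 2639/1000 = 1219 kg BOD₅/d.
P_X = Y_obs · Q(S₀ − S) = 0.2984 × 1219 = 363.7 kg VSS/d.

P_X ≈ 364 kg VSS/d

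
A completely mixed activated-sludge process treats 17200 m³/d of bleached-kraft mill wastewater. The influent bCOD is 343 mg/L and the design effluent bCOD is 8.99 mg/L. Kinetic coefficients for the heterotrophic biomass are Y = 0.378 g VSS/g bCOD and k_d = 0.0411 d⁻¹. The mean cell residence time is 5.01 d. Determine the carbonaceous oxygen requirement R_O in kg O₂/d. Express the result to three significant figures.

R_O ≈ 3190 kg O₂/d

The observed yield is Y_obs = Y/(1 + k_d·θ_c) = 0.378 / (1 + 0.0411 × 5.01) = 0.378 / 1.206 = 0.3135 g VSS per g bCOD removed.
Q·(S₀ − S) = 17200 × (343 − 8.99) × 10⁻³ = 5745 kg/d removed.
Biomass synthesised: P_X = Y_obs × 5745 = 1801 kg VSS/d.
R_O = Q·(S₀ − S) − 1.42·P_X = 5745 − 1.42 × 1801 = 3188 kg O₂/d.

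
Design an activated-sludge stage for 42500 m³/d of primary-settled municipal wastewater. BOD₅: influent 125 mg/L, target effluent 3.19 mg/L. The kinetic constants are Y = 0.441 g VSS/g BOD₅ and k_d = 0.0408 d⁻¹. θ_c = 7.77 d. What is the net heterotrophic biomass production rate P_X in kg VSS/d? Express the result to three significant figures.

Observed yield with endogenous decay: Y_obs = Y / (1 + k_d·θ_c) = 0.441 / (1 + 0.0408 × 7.77) = 0.441 / 1.317 = 0.3348 g VSS/g BOD₅.
Mass of BOD₅ removed per day: Q(S₀ − S) = 42500 × 121.8 g/m³ = 5177 kg/d.
Net biomass production P_X = Y_obs × Q·(S₀ − S) = 0.3348 × 5177 = 1733 kg VSS/d.

P_X ≈ 1730 kg VSS/d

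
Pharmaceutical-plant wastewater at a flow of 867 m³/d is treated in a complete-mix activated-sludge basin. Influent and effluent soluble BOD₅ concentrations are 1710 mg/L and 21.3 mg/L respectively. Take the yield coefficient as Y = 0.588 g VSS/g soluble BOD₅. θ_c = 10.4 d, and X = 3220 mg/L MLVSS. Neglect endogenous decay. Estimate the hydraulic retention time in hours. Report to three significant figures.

With k_d = 0 the design equation reduces to V = Y Q (S₀−S) θ_c / X = 0.588 × 867 × (1710 − 21.3) × 10.4 / 3220 = 2781 m³.
HRT = V/Q = 2781 m³ / 867 m³·d⁻¹ = 3.207 d × 24 = 76.97 h.

τ ≈ 77.0 h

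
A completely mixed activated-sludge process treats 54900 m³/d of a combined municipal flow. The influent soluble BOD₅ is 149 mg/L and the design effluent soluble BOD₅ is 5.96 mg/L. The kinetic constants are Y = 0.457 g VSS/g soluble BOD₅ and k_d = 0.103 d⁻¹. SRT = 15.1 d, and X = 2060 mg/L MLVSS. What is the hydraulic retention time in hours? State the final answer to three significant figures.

Steady-state biomass mass balance: V·X·(1 + k_d·θ_c) = Y·Q·(S₀ − S)·θ_c, so V = 0.457 × 54900 × (149 − 5.96) × 15.1 / [2060 × (1 + 0.103 × 15.1)] = 5.42×10^7 / 5264 = 10295 m³.
Hydraulic retention time τ = V/Q = 10295 / 54900 = 0.1875 d = 4.500 h.

τ ≈ 4.50 h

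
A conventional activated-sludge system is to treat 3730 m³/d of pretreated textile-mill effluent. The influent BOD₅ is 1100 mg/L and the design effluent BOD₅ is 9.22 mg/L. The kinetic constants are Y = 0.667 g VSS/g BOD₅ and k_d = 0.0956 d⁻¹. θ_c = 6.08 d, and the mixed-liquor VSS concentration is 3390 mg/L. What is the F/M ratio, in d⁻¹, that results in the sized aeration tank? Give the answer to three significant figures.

F/M ≈ 0.393 d⁻¹

From the SRT design equation V = Y Q (S₀−S) θ_c / [X (1 + k_d θ_c)] = 0.667 × 3730 × (1100 − 9.22) × 6.08 / [3390 × (1 + 0.0956 × 6.08)] = 1.65×10^7 / 5360 = 3078 m³.
F/M = applied load / biomass = Q·S₀/(V·X) = 3730 × 1100 / (3078 × 3390) = 0.3932 d⁻¹.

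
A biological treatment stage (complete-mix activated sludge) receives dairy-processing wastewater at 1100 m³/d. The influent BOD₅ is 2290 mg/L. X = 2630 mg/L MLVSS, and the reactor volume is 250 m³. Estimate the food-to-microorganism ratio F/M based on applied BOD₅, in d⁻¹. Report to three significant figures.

Food-to-microorganism ratio F/M = Q S₀ / (V X) = 1100 × 2290 / (250.0 × 2630) = 3.831 d⁻¹.

F/M ≈ 3.83 d⁻¹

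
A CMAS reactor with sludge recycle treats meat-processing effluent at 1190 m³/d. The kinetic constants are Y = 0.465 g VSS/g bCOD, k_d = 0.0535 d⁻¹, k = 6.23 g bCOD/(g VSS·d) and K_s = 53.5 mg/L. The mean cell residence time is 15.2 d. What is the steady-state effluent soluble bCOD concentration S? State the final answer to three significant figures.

Effluent substrate depends only on kinetics and SRT: S = K_s(1 + k_d θ_c) / [θ_c(Yk − k_d) − 1] = 53.5 × (1 + 0.0535 × 15.2) / [15.2 × (0.465 × 6.23 − 0.0535) − 1] = 97.01 / 42.22 = 2.298 mg/L.

S ≈ 2.30 mg/L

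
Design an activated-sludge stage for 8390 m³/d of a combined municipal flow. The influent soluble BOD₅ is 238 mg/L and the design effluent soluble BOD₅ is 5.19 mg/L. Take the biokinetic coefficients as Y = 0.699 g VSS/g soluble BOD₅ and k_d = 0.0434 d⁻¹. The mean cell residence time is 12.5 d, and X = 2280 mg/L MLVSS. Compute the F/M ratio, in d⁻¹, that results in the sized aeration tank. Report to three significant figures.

Steady-state biomass mass balance: V·X·(1 + k_d·θ_c) = Y·Q·(S₀ − S)·θ_c, so V = 0.699 × 8390 × (238 − 5.19) × 12.5 / [2280 × (1 + 0.0434 × 12.5)] = 1.71×10^7 / 3517 = 4853 m³.
F/M = applied load / biomass = Q·S₀/(V·X) = 8390 × 238 / (4853 × 2280) = 0.1805 d⁻¹.

F/M ≈ 0.180 d⁻¹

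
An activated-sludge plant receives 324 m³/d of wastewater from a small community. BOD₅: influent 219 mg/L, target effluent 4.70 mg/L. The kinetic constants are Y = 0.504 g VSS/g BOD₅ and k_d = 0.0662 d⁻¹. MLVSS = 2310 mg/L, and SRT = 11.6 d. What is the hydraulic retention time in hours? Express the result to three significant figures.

From the SRT design equation V = Y Q (S₀−S) θ_c / [X (1 + k_d θ_c)] = 0.504 × 324 × (219 − 4.70) × 11.6 / [2310 × (1 + 0.0662 × 11.6)] = 4.06×10^5 / 4084 = 99.40 m³.
τ = V/Q = 99.40/324 = 0.3068 d, or 7.363 h.

τ ≈ 7.36 h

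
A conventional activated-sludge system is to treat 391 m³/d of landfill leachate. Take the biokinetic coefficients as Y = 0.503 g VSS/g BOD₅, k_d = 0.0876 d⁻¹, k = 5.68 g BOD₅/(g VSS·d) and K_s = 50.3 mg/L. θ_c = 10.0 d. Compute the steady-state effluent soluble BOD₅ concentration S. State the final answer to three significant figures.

S ≈ 3.53 mg/L

Effluent substrate depends only on kinetics and SRT: S = K_s(1 + k_d θ_c) / [θ_c(Yk − k_d) − 1] = 50.3 × (1 + 0.0876 × 10.0) / [10.0 × (0.503 × 5.68 − 0.0876) − 1] = 94.36 / 26.69 = 3.535 mg/L.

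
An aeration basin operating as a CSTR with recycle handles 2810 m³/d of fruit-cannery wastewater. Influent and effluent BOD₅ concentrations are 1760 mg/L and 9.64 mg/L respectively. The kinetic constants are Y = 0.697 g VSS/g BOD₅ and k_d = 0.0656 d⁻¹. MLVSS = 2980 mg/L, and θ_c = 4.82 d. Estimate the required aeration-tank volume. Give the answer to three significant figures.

From the SRT design equation V = Y Q (S₀−S) θ_c / [X (1 + k_d θ_c)] = 0.697 × 2810 × (1760 − 9.64) × 4.82 / [2980 × (1 + 0.0656 × 4.82)] = 1.65×10^7 / 3922 = 4213 m³.

V ≈ 4210 m³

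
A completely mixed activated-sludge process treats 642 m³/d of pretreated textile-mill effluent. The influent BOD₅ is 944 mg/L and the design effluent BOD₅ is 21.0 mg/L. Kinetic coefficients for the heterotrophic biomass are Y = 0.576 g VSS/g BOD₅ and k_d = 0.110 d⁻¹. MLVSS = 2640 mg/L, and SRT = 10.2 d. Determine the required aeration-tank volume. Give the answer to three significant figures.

V ≈ 621 m³

Rearranging the biomass balance for a CMAS with decay, V = Y·Q·ΔS·θ_c / [X·(1+k_d θ_c)] = 0.576 × 642 × (944 − 21.0) × 10.2 / [2640 × (1 + 0.110 × 10.2)] = 3.48×10^6 / 5602 = 621.5 m³.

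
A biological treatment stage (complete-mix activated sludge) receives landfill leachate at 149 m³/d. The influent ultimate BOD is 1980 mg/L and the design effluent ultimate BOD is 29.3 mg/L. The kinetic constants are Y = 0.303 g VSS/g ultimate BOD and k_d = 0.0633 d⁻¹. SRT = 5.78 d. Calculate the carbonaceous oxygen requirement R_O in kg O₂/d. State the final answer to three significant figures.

Correct the yield for decay: Y_obs = Y/(1 + k_d θ_c) = 0.303 / (1 + 0.0633 × 5.78) = 0.303 / 1.366 = 0.2218.
Mass of ultimate BOD removed per day: Q(S₀ − S) = 149 × 1951 g/m³ = 290.7 kg/d.
Net sludge production P_X = 0.2218 × 290.7 = 64.48 kg VSS/d.
Carbonaceous O₂ demand = substrate oxidised − cell-mass equivalent = 290.7 − 1.42 × 64.48 = 199.1 kg O₂/d.

R_O ≈ 199 kg O₂/d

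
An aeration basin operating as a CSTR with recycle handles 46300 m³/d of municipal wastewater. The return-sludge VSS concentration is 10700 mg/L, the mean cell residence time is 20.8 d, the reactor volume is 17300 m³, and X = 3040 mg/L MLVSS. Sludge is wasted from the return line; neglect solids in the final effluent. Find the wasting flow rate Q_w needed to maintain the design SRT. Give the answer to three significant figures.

Wasting from the return line (neglecting effluent solids): Q_w = V·X / (θ_c·X_r) = 17300 × 3040 / (20.8 × 10700) = 236.3 m³/d.

Q_w ≈ 236 m³/d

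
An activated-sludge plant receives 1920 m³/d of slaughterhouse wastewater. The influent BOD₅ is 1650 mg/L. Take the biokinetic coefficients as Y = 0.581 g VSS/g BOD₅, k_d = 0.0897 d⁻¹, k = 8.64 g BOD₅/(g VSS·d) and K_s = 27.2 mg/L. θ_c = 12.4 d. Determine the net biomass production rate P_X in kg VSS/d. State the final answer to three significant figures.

P_X ≈ 871 kg VSS/d

Effluent substrate depends only on kinetics and SRT: S = K_s(1 + k_d θ_c) / [θ_c(Yk − k_d) − 1] = 27.2 × (1 + 0.0897 × 12.4) / [12.4 × (0.581 × 8.64 − 0.0897) − 1] = 57.45 / 60.13 = 0.9554 mg/L.
The observed yield is Y_obs = Y/(1 + k_d·θ_c) = 0.581 / (1 + 0.0897 × 12.4) = 0.581 / 2.112 = 0.2751 g VSS per g BOD₅ removed.
Substrate removed = Q·(S₀ − S) = 1920 m³/d × (1650 − 0.955) g/m³ = 3.17×10^6 g/d = 3166 kg/d.
So the net sludge growth is P_X = 0.2751 × 3166 = 870.9 kg VSS/d.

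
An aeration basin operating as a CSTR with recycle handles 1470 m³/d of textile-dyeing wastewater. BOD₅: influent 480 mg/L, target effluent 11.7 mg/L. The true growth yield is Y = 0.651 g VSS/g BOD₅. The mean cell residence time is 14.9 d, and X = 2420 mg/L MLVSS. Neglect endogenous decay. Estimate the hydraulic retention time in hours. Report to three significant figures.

τ ≈ 45.0 h

Biomass mass balance (decay neglected): V·X = Y·Q·(S₀ − S)·θ_c, so V = 0.651 × 1470 × (480 − 11.7) × 14.9 / 2420 = 2759 m³.
τ = V/Q = 2759/1470 = 1.877 d, or 45.05 h.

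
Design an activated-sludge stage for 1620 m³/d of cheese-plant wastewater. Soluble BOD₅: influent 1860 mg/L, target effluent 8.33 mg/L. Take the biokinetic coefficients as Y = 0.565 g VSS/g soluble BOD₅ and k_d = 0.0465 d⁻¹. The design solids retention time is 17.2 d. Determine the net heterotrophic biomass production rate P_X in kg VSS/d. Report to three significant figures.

P_X ≈ 942 kg VSS/d

The observed yield is Y_obs = Y/(1 + k_d·θ_c) = 0.565 / (1 + 0.0465 × 17.2) = 0.565 / 1.800 = 0.3139 g VSS per g soluble BOD₅ removed.
Q·(S₀ − S) = 1620 × (1860 − 8.33) × 10⁻³ = 3000 kg/d removed.
Biomass produced: P_X = Y_obs·Q·ΔS = 0.3139 × 3000 ≈ 941.7 kg VSS/d.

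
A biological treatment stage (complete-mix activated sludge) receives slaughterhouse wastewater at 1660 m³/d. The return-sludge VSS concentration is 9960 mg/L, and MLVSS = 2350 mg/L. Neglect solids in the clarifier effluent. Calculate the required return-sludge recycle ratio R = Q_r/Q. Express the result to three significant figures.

R ≈ 0.309

R = Q_r/Q = X/(X_r − X) = 2350 / (9960 − 2350) = 0.3088.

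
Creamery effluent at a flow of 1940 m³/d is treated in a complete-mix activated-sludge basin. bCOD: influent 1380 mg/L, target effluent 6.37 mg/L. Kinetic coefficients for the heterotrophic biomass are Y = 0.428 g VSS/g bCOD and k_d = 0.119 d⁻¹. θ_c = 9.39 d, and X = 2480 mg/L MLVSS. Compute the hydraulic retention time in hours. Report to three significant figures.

From the SRT design equation V = Y Q (S₀−S) θ_c / [X (1 + k_d θ_c)] = 0.428 × 1940 × (1380 − 6.37) × 9.39 / [2480 × (1 + 0.119 × 9.39)] = 1.07×10^7 / 5251 = 2040 m³.
τ = V/Q = 2040/1940 = 1.051 d, or 25.23 h.

τ ≈ 25.2 h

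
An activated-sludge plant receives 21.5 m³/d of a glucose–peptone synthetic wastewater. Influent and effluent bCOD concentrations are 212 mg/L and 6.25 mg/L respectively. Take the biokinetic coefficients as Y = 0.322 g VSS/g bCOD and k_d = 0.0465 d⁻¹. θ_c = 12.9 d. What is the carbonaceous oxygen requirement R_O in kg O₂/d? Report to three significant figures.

R_O ≈ 3.16 kg O₂/d

Correct the yield for decay: Y_obs = Y/(1 + k_d θ_c) = 0.322 / (1 + 0.0465 × 12.9) = 0.322 / 1.600 = 0.2013.
Substrate removed = Q·(S₀ − S) = 21.5 m³/d × (212 − 6.25) g/m³ = 4.42×10^3 g/d = 4.424 kg/d.
P_X = Y_obs·Q·(S₀ − S) = 0.2013 × 4.424 = 0.8903 kg VSS/d.
R_O = Q·(S₀ − S) − 1.42·P_X = 4.424 − 1.42 × 0.8903 = 3.159 kg O₂/d.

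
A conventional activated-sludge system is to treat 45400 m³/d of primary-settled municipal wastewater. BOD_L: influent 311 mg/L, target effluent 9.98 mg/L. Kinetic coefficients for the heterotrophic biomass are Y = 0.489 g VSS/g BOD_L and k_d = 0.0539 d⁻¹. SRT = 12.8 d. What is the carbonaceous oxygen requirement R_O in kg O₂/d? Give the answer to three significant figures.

R_O ≈ 8050 kg O₂/d

Correct the yield for decay: Y_obs = Y/(1 + k_d θ_c) = 0.489 / (1 + 0.0539 × 12.8) = 0.489 / 1.690 = 0.2894.
ΔS = 311 − 9.98 = 301.0 mg/L, so the substrate removal rate is 45400 × 301.0/1000 = 13666 kg BOD_L/d.
Net sludge production P_X = 0.2894 × 13666 = 3955 kg VSS/d.
Carbonaceous O₂ demand = substrate oxidised − cell-mass equivalent = 13666 − 1.42 × 3955 = 8051 kg O₂/d.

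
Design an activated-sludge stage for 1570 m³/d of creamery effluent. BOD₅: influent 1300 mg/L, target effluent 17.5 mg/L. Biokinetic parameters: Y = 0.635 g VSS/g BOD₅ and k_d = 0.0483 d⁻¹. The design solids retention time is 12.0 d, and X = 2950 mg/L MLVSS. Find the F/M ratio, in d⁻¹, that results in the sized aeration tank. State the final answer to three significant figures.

From the SRT design equation V = Y Q (S₀−S) θ_c / [X (1 + k_d θ_c)] = 0.635 × 1570 × (1300 − 17.5) × 12.0 / [2950 × (1 + 0.0483 × 12.0)] = 1.53×10^7 / 4660 = 3293 m³.
F/M = Q·S₀ / (V·X) = 1570 × 1300 / (3293 × 2950) = 0.2101 g BOD₅·(g VSS·d)⁻¹.

F/M ≈ 0.210 d⁻¹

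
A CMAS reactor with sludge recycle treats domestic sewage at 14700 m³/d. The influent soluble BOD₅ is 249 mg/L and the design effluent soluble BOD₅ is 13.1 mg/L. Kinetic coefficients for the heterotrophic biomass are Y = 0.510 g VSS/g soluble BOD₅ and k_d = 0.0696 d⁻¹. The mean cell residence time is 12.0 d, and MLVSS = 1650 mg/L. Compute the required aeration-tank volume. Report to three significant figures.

Steady-state biomass mass balance: V·X·(1 + k_d·θ_c) = Y·Q·(S₀ − S)·θ_c, so V = 0.510 × 14700 × (249 − 13.1) × 12.0 / [1650 × (1 + 0.0696 × 12.0)] = 2.12×10^7 / 3028 = 7009 m³.

V ≈ 7010 m³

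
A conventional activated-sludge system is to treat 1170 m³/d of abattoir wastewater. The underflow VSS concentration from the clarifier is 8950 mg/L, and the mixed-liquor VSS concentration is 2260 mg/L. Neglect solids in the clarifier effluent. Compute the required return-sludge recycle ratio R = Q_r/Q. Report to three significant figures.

Mass balance around the secondary clarifier (neglecting effluent solids): R = X / (X_r − X) = 2260 / (8950 − 2260) = 0.3378.

R ≈ 0.338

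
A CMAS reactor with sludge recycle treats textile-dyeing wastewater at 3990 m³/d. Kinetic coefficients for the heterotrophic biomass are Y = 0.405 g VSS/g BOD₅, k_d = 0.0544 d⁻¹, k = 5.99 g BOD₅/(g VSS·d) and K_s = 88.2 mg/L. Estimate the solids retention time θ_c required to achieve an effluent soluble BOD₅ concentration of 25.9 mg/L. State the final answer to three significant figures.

θ_c ≈ 2.02 d

Specific growth rate at S = 25.9 mg/L: μ = YkS/(K_s+S) = 0.405·5.99·25.9/(88.2+25.9) = 0.5507 d⁻¹.
Then 1/θ_c = μ − k_d = 0.5507 − 0.0544 = 0.4963 d⁻¹, giving θ_c = 2.015 d.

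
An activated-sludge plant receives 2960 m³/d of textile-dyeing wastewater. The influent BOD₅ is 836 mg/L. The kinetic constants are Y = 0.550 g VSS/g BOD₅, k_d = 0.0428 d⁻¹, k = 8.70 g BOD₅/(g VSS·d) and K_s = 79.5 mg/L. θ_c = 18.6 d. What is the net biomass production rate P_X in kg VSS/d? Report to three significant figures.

P_X ≈ 756 kg VSS/d

From the Monod/SRT balance for a CMAS, S = K_s·(1+k_d θ_c)/[θ_c·(Y k − k_d) − 1] = 79.5 × (1 + 0.0428 × 18.6) / [18.6 × (0.550 × 8.70 − 0.0428) − 1] = 142.8 / 87.20 = 1.637 mg/L.
Observed yield with endogenous decay: Y_obs = Y / (1 + k_d·θ_c) = 0.550 / (1 + 0.0428 × 18.6) = 0.550 / 1.796 = 0.3062 g VSS/g BOD₅.
ΔS = 836 − 1.64 = 834.4 mg/L, so the substrate removal rate is 2960 × 834.4/1000 = 2470 kg BOD₅/d.
P_X = Y_obs · Q(S₀ − S) = 0.3062 × 2470 = 756.3 kg VSS/d.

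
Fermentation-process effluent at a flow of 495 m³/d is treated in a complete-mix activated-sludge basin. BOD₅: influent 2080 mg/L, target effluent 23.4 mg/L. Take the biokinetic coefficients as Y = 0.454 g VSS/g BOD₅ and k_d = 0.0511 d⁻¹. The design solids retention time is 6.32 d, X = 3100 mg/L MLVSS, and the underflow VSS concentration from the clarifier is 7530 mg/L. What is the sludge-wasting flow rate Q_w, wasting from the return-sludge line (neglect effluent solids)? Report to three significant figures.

Q_w ≈ 46.4 m³/d

Steady-state biomass mass balance: V·X·(1 + k_d·θ_c) = Y·Q·(S₀ − S)·θ_c, so V = 0.454 × 495 × (2080 − 23.4) × 6.32 / [3100 × (1 + 0.0511 × 6.32)] = 2.92×10^6 / 4101 = 712.2 m³.
Wasting from the return line (neglecting effluent solids): Q_w = V·X / (θ_c·X_r) = 712.2 × 3100 / (6.32 × 7530) = 46.40 m³/d.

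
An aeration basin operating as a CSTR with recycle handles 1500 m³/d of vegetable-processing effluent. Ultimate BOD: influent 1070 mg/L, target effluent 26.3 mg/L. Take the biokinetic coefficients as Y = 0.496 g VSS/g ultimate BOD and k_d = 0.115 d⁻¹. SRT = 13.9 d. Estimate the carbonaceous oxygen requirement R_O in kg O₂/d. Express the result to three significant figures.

R_O ≈ 1140 kg O₂/d

Observed yield with endogenous decay: Y_obs = Y / (1 + k_d·θ_c) = 0.496 / (1 + 0.115 × 13.9) = 0.496 / 2.599 = 0.1909 g VSS/g ultimate BOD.
Substrate removed = Q·(S₀ − S) = 1500 m³/d × (1070 − 26.3) g/m³ = 1.57×10^6 g/d = 1566 kg/d.
P_X = Y_obs·Q·(S₀ − S) = 0.1909 × 1566 = 298.8 kg VSS/d.
Carbonaceous O₂ demand = substrate oxidised − cell-mass equivalent = 1566 − 1.42 × 298.8 = 1141 kg O₂/d.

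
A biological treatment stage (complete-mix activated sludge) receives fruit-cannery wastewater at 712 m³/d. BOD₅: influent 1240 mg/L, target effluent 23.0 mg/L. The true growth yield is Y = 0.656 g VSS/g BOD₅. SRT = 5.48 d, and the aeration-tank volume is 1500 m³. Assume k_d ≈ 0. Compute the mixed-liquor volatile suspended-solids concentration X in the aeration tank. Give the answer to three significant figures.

X = Y·Q·ΔS·θ_c / V = 0.656 × 712 × (1240 − 23.0) × 5.48 / 1500 = 2077 mg/L.

X ≈ 2080 mg/L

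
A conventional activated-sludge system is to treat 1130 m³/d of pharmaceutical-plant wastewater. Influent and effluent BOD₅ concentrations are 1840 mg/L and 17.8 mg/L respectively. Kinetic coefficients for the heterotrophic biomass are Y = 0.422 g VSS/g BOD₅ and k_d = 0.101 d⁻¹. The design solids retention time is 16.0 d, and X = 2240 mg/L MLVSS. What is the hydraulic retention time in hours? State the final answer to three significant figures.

τ ≈ 50.4 h

Steady-state biomass mass balance: V·X·(1 + k_d·θ_c) = Y·Q·(S₀ − S)·θ_c, so V = 0.422 × 1130 × (1840 − 17.8) × 16.0 / [2240 × (1 + 0.101 × 16.0)] = 1.39×10^7 / 5860 = 2373 m³.
Hydraulic retention time τ = V/Q = 2373 / 1130 = 2.100 d = 50.39 h.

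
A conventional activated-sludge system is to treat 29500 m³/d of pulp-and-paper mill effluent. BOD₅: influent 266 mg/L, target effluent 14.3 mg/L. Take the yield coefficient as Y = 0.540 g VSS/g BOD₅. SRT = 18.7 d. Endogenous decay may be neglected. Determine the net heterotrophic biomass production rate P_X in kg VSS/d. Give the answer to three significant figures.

No decay correction is needed, so Y_obs = Y = 0.540.
Substrate removed = Q·(S₀ − S) = 29500 m³/d × (266 − 14.3) g/m³ = 7.43×10^6 g/d = 7425 kg/d.
Biomass produced: P_X = Y_obs·Q·ΔS = 0.5400 × 7425 ≈ 4010 kg VSS/d.

P_X ≈ 4010 kg VSS/d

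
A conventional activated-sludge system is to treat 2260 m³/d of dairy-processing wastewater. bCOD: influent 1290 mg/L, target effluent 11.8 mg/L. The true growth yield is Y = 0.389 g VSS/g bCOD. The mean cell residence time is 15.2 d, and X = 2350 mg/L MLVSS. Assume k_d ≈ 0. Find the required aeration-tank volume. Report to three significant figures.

V ≈ 7270 m³

Biomass mass balance (decay neglected): V·X = Y·Q·(S₀ − S)·θ_c, so V = 0.389 × 2260 × (1290 − 11.8) × 15.2 / 2350 = 7268 m³.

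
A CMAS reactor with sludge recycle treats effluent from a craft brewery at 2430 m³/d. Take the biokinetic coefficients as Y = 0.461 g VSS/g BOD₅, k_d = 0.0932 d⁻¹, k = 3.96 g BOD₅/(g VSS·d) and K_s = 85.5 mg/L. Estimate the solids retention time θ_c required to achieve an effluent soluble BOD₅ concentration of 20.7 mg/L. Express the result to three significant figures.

Specific growth rate at S = 20.7 mg/L: μ = YkS/(K_s+S) = 0.461·3.96·20.7/(85.5+20.7) = 0.3558 d⁻¹.
1/θ_c = 0.3558 − 0.0932 = 0.2626 d⁻¹, so θ_c = 3.808 d.

θ_c ≈ 3.81 d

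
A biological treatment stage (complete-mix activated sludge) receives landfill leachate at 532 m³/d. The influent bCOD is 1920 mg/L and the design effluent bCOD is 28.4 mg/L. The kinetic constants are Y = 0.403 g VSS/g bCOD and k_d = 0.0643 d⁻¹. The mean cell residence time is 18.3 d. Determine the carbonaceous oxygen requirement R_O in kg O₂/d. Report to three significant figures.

R_O ≈ 742 kg O₂/d

Observed yield with endogenous decay: Y_obs = Y / (1 + k_d·θ_c) = 0.403 / (1 + 0.0643 × 18.3) = 0.403 / 2.177 = 0.1851 g VSS/g bCOD.
Substrate removed = Q·(S₀ − S) = 532 m³/d × (1920 − 28.4) g/m³ = 1.01×10^6 g/d = 1006 kg/d.
P_X = Y_obs·Q·(S₀ − S) = 0.1851 × 1006 = 186.3 kg VSS/d.
R_O = Q·(S₀ − S) − 1.42·P_X = 1006 − 1.42 × 186.3 = 741.8 kg O₂/d.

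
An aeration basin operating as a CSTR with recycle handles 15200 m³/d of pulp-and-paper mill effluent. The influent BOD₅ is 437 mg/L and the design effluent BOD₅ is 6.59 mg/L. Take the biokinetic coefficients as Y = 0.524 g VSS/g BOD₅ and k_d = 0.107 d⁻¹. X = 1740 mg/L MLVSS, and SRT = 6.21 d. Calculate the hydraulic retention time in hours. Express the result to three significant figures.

τ ≈ 11.6 h

From the SRT design equation V = Y Q (S₀−S) θ_c / [X (1 + k_d θ_c)] = 0.524 × 15200 × (437 − 6.59) × 6.21 / [1740 × (1 + 0.107 × 6.21)] = 2.13×10^7 / 2896 = 7351 m³.
HRT = V/Q = 7351 m³ / 15200 m³·d⁻¹ = 0.4836 d × 24 = 11.61 h.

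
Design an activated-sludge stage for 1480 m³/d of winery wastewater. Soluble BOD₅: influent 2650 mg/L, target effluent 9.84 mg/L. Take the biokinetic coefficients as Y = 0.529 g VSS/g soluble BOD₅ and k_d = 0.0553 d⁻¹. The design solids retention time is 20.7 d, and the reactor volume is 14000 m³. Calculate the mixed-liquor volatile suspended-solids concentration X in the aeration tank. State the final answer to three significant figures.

X ≈ 1430 mg/L

X = Y·Q·ΔS·θ_c / [V·(1 + k_d θ_c)] = 0.529 × 1480 × (2650 − 9.84) × 20.7 / [14000 × (1 + 0.0553 × 20.7)] = 1425 mg/L.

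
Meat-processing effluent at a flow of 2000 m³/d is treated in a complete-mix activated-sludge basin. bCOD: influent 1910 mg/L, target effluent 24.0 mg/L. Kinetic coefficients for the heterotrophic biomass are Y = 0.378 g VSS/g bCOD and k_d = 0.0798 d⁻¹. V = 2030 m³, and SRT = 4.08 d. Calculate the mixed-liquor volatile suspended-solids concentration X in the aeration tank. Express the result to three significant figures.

From V·X·(1 + k_d·θ_c) = Y·Q·(S₀ − S)·θ_c: X = 0.378 × 2000 × (1910 − 24.0) × 4.08 / [2030 × (1 + 0.0798 × 4.08)] = 2162 mg/L.

X ≈ 2160 mg/L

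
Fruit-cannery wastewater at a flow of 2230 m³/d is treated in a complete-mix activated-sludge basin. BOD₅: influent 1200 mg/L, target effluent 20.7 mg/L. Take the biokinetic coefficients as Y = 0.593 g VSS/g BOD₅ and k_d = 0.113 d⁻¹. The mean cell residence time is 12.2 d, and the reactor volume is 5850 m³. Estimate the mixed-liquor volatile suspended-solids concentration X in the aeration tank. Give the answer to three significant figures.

X ≈ 1370 mg/L

From V·X·(1 + k_d·θ_c) = Y·Q·(S₀ − S)·θ_c: X = 0.593 × 2230 × (1200 − 20.7) × 12.2 / [5850 × (1 + 0.113 × 12.2)] = 1367 mg/L.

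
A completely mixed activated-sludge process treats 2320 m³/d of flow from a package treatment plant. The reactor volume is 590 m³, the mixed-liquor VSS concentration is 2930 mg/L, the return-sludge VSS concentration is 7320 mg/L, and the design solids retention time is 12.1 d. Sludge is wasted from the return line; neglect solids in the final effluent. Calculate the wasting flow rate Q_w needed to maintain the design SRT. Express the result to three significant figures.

Q_w ≈ 19.5 m³/d

Wasting from the return line (neglecting effluent solids): Q_w = V·X / (θ_c·X_r) = 590.0 × 2930 / (12.1 × 7320) = 19.52 m³/d.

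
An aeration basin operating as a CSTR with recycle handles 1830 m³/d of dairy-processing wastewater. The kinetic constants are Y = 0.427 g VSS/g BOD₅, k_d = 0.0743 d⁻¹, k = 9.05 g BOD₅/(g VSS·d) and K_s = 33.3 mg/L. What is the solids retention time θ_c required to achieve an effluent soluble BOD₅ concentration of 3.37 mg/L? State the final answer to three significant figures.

From 1/θ_c = Y·k·S/(K_s + S) − k_d: Y·k·S/(K_s+S) = 0.427 × 9.05 × 3.37 / (33.3 + 3.37) = 0.3551 d⁻¹.
1/θ_c = 0.3551 − 0.0743 = 0.2808 d⁻¹, so θ_c = 3.561 d.

θ_c ≈ 3.56 d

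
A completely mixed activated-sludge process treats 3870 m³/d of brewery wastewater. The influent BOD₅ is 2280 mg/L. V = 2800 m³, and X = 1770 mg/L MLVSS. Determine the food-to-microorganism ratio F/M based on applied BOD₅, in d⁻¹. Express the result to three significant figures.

F/M ≈ 1.78 d⁻¹

Food-to-microorganism ratio F/M = Q S₀ / (V X) = 3870 × 2280 / (2800 × 1770) = 1.780 d⁻¹.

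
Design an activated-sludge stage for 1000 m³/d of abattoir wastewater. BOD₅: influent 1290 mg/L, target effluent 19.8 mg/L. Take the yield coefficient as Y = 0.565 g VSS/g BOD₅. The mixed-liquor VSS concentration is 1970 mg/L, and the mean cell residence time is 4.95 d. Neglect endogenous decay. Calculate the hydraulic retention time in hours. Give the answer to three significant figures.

τ ≈ 43.3 h

Biomass mass balance (decay neglected): V·X = Y·Q·(S₀ − S)·θ_c, so V = 0.565 × 1000 × (1290 − 19.8) × 4.95 / 1970 = 1803 m³.
HRT = V/Q = 1803 m³ / 1000 m³·d⁻¹ = 1.803 d × 24 = 43.28 h.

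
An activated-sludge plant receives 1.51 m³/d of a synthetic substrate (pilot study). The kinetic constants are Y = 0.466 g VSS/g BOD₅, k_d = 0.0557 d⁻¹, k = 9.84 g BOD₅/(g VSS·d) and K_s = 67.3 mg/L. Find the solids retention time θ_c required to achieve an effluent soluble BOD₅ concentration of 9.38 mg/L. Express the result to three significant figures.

θ_c ≈ 1.98 d

At the target effluent, Y k S/(K_s+S) = 0.466×9.84×9.38/76.68 = 0.5609 d⁻¹.
1/θ_c = 0.5609 − 0.0557 = 0.5052 d⁻¹, so θ_c = 1.979 d.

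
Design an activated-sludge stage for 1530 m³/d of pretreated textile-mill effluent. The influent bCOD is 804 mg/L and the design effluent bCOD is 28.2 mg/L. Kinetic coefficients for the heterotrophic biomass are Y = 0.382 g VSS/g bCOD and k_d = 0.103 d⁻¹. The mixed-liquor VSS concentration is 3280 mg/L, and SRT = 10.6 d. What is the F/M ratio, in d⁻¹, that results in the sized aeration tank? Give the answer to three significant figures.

F/M ≈ 0.535 d⁻¹

From the SRT design equation V = Y Q (S₀−S) θ_c / [X (1 + k_d θ_c)] = 0.382 × 1530 × (804 − 28.2) × 10.6 / [3280 × (1 + 0.103 × 10.6)] = 4.81×10^6 / 6861 = 700.5 m³.
F/M = Q·S₀ / (V·X) = 1530 × 804 / (700.5 × 3280) = 0.5354 g bCOD·(g VSS·d)⁻¹.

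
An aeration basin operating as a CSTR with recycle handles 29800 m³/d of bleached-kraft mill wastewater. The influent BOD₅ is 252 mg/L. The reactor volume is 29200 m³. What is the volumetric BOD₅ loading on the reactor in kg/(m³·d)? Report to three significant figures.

L_v ≈ 0.257 kg BOD₅/(m³·d)

Volumetric loading L_v = Q·S₀ / V = 29800 × 252 g/m³ / 29200 m³ = 257.2 g/(m³·d) = 0.2572 kg BOD₅/(m³·d).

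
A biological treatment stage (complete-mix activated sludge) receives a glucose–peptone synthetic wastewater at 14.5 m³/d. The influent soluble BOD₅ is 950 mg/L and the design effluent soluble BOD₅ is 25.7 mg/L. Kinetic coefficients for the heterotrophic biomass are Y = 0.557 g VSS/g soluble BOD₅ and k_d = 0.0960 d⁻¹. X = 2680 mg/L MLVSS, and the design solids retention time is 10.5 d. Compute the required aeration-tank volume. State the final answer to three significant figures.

V ≈ 14.6 m³

Rearranging the biomass balance for a CMAS with decay, V = Y·Q·ΔS·θ_c / [X·(1+k_d θ_c)] = 0.557 × 14.5 × (950 − 25.7) × 10.5 / [2680 × (1 + 0.0960 × 10.5)] = 7.84×10^4 / 5381 = 14.57 m³.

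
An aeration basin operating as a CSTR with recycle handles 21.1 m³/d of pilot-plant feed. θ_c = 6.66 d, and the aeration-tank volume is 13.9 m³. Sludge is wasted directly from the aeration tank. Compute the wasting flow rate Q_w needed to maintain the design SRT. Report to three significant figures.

Q_w ≈ 2.09 m³/d

For wasting at MLVSS concentration, Q_w = V/θ_c = 13.90/6.66 = 2.087 m³/d.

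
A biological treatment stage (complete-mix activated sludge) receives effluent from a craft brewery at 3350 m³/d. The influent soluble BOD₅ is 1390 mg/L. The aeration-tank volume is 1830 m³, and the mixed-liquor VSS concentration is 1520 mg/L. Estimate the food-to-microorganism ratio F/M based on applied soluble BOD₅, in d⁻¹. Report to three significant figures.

F/M ≈ 1.67 d⁻¹

F/M = applied load / biomass = Q·S₀/(V·X) = 3350 × 1390 / (1830 × 1520) = 1.674 d⁻¹.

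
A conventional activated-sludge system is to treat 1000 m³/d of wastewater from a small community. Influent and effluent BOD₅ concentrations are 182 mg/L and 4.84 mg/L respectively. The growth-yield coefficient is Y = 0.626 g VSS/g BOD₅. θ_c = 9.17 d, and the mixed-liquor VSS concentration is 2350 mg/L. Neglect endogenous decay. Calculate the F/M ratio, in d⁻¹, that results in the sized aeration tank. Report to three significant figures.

Biomass mass balance (decay neglected): V·X = Y·Q·(S₀ − S)·θ_c, so V = 0.626 × 1000 × (182 − 4.84) × 9.17 / 2350 = 432.8 m³.
Food-to-microorganism ratio F/M = Q S₀ / (V X) = 1000 × 182 / (432.8 × 2350) = 0.1790 d⁻¹.

F/M ≈ 0.179 d⁻¹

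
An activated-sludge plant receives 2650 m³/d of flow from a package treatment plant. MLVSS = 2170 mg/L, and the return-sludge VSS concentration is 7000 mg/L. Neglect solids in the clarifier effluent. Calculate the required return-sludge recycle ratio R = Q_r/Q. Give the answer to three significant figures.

Solids balance on the clarifier gives (1+R)X = R·X_r, so R = X/(X_r − X) = 2170 / (7000 − 2170) = 0.4493.

R ≈ 0.449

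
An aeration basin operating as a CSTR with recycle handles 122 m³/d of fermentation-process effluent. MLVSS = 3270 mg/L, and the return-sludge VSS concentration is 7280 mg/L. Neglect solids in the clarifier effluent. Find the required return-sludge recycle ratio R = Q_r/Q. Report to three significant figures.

R = Q_r/Q = X/(X_r − X) = 3270 / (7280 − 3270) = 0.8155.

R ≈ 0.815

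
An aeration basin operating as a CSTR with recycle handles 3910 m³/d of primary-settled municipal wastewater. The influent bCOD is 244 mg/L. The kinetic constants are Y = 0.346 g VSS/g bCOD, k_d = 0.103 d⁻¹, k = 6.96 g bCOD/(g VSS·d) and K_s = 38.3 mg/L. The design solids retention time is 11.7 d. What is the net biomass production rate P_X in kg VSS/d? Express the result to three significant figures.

For a completely mixed reactor with recycle the Lawrence–McCarty relation gives S = K_s·(1 + k_d·θ_c) / [θ_c·(Y·k − k_d) − 1] = 38.3 × (1 + 0.103 × 11.7) / [11.7 × (0.346 × 6.96 − 0.103) − 1] = 84.46 / 25.97 = 3.252 mg/L.
Observed yield with endogenous decay: Y_obs = Y / (1 + k_d·θ_c) = 0.346 / (1 + 0.103 × 11.7) = 0.346 / 2.205 = 0.1569 g VSS/g bCOD.
ΔS = 244 − 3.25 = 240.8 mg/L, so the substrate removal rate is 3910 × 240.8/1000 = 941.3 kg bCOD/d.
Net biomass production P_X = Y_obs × Q·(S₀ − S) = 0.1569 × 941.3 = 147.7 kg VSS/d.

P_X ≈ 148 kg VSS/d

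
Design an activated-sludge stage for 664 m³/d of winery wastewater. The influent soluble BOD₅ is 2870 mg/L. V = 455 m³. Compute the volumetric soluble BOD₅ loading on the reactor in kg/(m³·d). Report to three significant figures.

L_v = Q S₀ / V = 664 × 2870 × 10⁻³ / 455.0 = 4.188 kg/(m³·d).

L_v ≈ 4.19 kg soluble BOD₅/(m³·d)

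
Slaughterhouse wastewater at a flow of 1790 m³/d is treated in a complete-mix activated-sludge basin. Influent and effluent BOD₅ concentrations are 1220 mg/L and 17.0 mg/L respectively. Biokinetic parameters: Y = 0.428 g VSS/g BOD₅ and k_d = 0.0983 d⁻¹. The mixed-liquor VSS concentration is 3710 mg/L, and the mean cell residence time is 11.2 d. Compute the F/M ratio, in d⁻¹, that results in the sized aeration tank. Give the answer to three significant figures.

F/M ≈ 0.444 d⁻¹

Steady-state biomass mass balance: V·X·(1 + k_d·θ_c) = Y·Q·(S₀ − S)·θ_c, so V = 0.428 × 1790 × (1220 − 17.0) × 11.2 / [3710 × (1 + 0.0983 × 11.2)] = 1.03×10^7 / 7795 = 1324 m³.
F/M = Q·S₀ / (V·X) = 1790 × 1220 / (1324 × 3710) = 0.4445 g BOD₅·(g VSS·d)⁻¹.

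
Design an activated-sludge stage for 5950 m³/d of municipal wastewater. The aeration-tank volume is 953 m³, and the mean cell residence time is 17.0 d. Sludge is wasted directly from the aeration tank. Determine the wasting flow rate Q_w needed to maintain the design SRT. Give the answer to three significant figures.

For wasting at MLVSS concentration, Q_w = V/θ_c = 953.0/17.0 = 56.06 m³/d.

Q_w ≈ 56.1 m³/d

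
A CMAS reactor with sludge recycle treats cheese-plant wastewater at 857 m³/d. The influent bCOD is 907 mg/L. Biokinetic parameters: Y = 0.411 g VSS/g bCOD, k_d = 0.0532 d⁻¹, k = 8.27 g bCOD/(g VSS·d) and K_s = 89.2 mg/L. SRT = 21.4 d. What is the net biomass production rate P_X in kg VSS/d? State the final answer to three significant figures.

P_X ≈ 149 kg VSS/d

Effluent substrate depends only on kinetics and SRT: S = K_s(1 + k_d θ_c) / [θ_c(Yk − k_d) − 1] = 89.2 × (1 + 0.0532 × 21.4) / [21.4 × (0.411 × 8.27 − 0.0532) − 1] = 190.8 / 70.60 = 2.702 mg/L.
The observed yield is Y_obs = Y/(1 + k_d·θ_c) = 0.411 / (1 + 0.0532 × 21.4) = 0.411 / 2.138 = 0.1922 g VSS per g bCOD removed.
Q·(S₀ − S) = 857 × (907 − 2.70) × 10⁻³ = 775.0 kg/d removed.
P_X = Y_obs · Q(S₀ − S) = 0.1922 × 775.0 = 148.9 kg VSS/d.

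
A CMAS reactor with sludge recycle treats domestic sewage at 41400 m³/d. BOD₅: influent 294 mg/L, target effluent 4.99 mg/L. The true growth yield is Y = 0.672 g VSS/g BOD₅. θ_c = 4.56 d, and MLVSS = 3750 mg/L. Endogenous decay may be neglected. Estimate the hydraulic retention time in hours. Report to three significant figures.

Biomass mass balance (decay neglected): V·X = Y·Q·(S₀ − S)·θ_c, so V = 0.672 × 41400 × (294 − 4.99) × 4.56 / 3750 = 9777 m³.
Hydraulic retention time τ = V/Q = 9777 / 41400 = 0.2362 d = 5.668 h.

τ ≈ 5.67 h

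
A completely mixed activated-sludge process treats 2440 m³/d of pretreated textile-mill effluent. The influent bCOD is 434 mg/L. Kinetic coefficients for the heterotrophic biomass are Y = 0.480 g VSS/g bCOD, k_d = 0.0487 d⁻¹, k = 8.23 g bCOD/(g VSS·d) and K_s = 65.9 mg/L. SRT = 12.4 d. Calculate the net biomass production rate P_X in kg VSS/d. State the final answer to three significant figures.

Effluent substrate depends only on kinetics and SRT: S = K_s(1 + k_d θ_c) / [θ_c(Yk − k_d) − 1] = 65.9 × (1 + 0.0487 × 12.4) / [12.4 × (0.480 × 8.23 − 0.0487) − 1] = 105.7 / 47.38 = 2.231 mg/L.
The observed yield is Y_obs = Y/(1 + k_d·θ_c) = 0.480 / (1 + 0.0487 × 12.4) = 0.480 / 1.604 = 0.2993 g VSS per g bCOD removed.
Mass of bCOD removed per day: Q(S₀ − S) = 2440 × 431.8 g/m³ = 1054 kg/d.
Biomass produced: P_X = Y_obs·Q·ΔS = 0.2993 × 1054 ≈ 315.3 kg VSS/d.

P_X ≈ 315 kg VSS/d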